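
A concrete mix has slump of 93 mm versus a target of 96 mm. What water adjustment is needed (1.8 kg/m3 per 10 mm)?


Difference = 96 - 93 = 3 mm
Water adjustment = 3 * 1.8 / 10 = 0.5 kg/m3

0.5


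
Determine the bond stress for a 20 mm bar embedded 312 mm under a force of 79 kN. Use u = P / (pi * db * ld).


u = P / (pi * db * ld)
= 79 * 1000 / (pi * 20 * 312)
= 4.03 MPa

4.03


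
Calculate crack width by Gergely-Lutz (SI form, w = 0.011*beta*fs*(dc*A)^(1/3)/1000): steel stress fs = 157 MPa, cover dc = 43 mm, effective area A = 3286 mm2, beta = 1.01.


w = 0.011 * beta * fs * (dc * A)^(1/3) / 1000
= 0.011 * 1.01 * 157 * (43 * 3286)^(1/3) / 1000
= 0.091 mm

0.091


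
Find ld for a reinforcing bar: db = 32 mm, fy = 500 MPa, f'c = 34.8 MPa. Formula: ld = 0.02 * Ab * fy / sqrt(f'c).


Ab = pi * 32^2 / 4 = 804.248 mm2
ld = 0.02 * 804.248 * 500 / sqrt(34.8)
= 1363.3 mm

1363.3


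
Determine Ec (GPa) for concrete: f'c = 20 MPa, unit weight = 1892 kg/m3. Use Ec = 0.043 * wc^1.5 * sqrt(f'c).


Ec = 0.043 * 1892^1.5 * sqrt(20) / 1000
= 15.83 GPa

15.83


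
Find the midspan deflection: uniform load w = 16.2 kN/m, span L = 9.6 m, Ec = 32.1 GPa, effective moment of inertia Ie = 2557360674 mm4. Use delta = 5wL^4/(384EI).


Convert: L = 9.6 m = 9600 mm, Ec = 32.1 GPa = 32100 MPa
delta = 5 * 16.2 * 9600^4 / (384 * 32100 * 2557360674)
= 21.82 mm

21.82


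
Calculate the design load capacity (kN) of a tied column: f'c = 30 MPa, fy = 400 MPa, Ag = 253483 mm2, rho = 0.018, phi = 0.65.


Ast = rho * Ag = 0.018 * 253483 = 4562.694 mm2
phi*Pn = 0.65 * 0.80 * (0.85 * 30 * (253483 - 4562.694) + 400 * 4562.694) / 1000
= 4249.72 kN

4249.72


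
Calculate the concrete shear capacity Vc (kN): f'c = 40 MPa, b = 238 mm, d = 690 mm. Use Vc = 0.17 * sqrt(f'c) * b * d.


Vc = 0.17 * sqrt(40) * 238 * 690 / 1000
= 176.57 kN

176.57


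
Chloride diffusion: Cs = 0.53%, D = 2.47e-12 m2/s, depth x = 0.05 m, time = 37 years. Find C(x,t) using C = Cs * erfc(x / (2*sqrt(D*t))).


t_seconds = 37 * 365.25 * 24 * 3600 = 1167631200.0 s
arg = 0.05 / (2 * sqrt(2.47e-12 * 1167631200.0))
= 0.4655
erfc(0.4655) = 0.5103
C = 0.53 * 0.5103 = 0.2705%

0.2705


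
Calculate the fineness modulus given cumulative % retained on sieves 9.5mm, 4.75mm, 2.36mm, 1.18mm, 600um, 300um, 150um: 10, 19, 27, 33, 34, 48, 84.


FM = sum(cumulative % retained) / 100
= 255 / 100
= 2.55

2.55


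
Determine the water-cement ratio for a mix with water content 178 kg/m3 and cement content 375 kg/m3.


w/c = water / cement
w/c = 178 / 375 = 0.475

0.475


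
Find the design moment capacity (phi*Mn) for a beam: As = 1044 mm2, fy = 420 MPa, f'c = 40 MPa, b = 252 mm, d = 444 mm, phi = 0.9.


a = As * fy / (0.85 * f'c * b)
= 1044 * 420 / (0.85 * 40 * 252)
= 51.1765 mm
Mn = As * fy * (d - a/2) / 10^6
= 183.4652 kN-m
phi*Mn = 0.9 * 183.4652 = 165.12 kN-m

165.12


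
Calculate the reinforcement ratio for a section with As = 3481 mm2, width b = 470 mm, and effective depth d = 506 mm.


rho = As / (b * d)
= 3481 / (470 * 506)
= 0.0146

0.0146


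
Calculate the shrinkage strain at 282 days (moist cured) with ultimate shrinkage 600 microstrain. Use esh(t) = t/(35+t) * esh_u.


esh(282) = 282 / (35 + 282) * 600
= 282 / 317 * 600
= 533.8 microstrain

533.8


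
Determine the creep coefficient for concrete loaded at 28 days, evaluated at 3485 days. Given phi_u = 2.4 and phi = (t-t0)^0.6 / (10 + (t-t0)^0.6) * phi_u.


dt = 3485 - 28 = 3457
phi = 3457^0.6 / (10 + 3457^0.6) * 2.4
= 2.232

2.232


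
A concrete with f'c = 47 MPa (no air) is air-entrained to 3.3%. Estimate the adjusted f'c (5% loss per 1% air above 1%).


Strength loss = (3.3 - 1) * 5 = 11.5%
f'c = 47 * (1 - 11.5/100)
= 41.59 MPa

41.59


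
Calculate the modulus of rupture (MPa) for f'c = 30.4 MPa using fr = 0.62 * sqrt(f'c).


fr = 0.62 * sqrt(30.4)
= 3.418 MPa

3.418


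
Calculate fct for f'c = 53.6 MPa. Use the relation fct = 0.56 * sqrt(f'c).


fct = 0.56 * sqrt(53.6)
= 0.56 * 7.321
= 4.1 MPa

4.1


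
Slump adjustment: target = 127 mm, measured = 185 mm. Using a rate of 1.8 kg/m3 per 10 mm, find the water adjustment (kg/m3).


Difference = 127 - 185 = -58 mm
Water adjustment = -58 * 1.8 / 10 = -10.4 kg/m3

-10.4


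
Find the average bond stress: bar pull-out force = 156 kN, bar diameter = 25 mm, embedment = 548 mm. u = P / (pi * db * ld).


u = P / (pi * db * ld)
= 156 * 1000 / (pi * 25 * 548)
= 3.625 MPa

3.625


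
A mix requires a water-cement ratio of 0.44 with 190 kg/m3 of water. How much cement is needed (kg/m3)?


Cement = water / (w/c)
= 190 / 0.44
= 431.8 kg/m3

431.8


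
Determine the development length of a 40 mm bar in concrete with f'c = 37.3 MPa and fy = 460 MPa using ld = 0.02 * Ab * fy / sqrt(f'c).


Ab = pi * 40^2 / 4 = 1256.637 mm2
ld = 0.02 * 1256.637 * 460 / sqrt(37.3)
= 1893.0 mm

1893.0


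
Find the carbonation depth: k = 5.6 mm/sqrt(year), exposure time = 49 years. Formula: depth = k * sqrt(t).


depth = k * sqrt(t)
= 5.6 * sqrt(49)
= 39.2 mm

39.2


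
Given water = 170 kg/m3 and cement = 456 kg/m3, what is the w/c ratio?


w/c = water / cement
w/c = 170 / 456 = 0.373

0.373


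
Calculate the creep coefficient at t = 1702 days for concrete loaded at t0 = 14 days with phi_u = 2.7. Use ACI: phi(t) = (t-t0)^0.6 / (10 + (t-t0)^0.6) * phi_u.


dt = 1702 - 14 = 1688
phi = 1688^0.6 / (10 + 1688^0.6) * 2.7
= 2.42

2.42


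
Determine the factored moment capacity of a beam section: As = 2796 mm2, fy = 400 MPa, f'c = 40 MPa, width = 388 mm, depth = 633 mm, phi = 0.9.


a = As * fy / (0.85 * f'c * b)
= 2796 * 400 / (0.85 * 40 * 388)
= 84.7787 mm
Mn = As * fy * (d - a/2) / 10^6
= 660.539 kN-m
phi*Mn = 0.9 * 660.539 = 594.49 kN-m

594.49


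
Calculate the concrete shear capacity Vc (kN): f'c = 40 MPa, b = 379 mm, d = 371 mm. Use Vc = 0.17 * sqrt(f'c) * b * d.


Vc = 0.17 * sqrt(40) * 379 * 371 / 1000
= 151.18 kN

151.18


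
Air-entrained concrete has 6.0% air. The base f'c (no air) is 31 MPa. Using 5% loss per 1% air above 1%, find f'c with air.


Strength loss = (6.0 - 1) * 5 = 25.0%
f'c = 31 * (1 - 25.0/100)
= 23.25 MPa

23.25


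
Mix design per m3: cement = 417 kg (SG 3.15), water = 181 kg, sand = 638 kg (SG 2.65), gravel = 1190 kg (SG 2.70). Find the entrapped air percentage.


Vol cement = 417 / (3.15 * 1000) = 0.132381 m3
Vol water = 181 / 1000 = 0.181 m3
Vol sand = 638 / (2.65 * 1000) = 0.240755 m3
Vol gravel = 1190 / (2.70 * 1000) = 0.440741 m3
Total solid + water volume = 0.994876 m3
Air = (1 - 0.994876) * 100 = 0.51%

0.51


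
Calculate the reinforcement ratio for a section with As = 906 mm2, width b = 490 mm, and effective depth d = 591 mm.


rho = As / (b * d)
= 906 / (490 * 591)
= 0.0031

0.0031


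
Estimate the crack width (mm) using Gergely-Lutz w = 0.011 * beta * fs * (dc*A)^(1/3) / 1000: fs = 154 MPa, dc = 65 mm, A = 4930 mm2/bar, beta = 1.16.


w = 0.011 * beta * fs * (dc * A)^(1/3) / 1000
= 0.011 * 1.16 * 154 * (65 * 4930)^(1/3) / 1000
= 0.134 mm

0.134


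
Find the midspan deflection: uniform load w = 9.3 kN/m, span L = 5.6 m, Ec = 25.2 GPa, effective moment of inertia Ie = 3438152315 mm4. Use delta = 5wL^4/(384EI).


Convert: L = 5.6 m = 5600 mm, Ec = 25.2 GPa = 25200 MPa
delta = 5 * 9.3 * 5600^4 / (384 * 25200 * 3438152315)
= 1.37 mm

1.37


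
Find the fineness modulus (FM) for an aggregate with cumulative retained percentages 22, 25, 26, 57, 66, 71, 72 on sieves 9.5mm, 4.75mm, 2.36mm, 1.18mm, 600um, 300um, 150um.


FM = sum(cumulative % retained) / 100
= 339 / 100
= 3.39

3.39


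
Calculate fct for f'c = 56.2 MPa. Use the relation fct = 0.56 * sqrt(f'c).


fct = 0.56 * sqrt(56.2)
= 0.56 * 7.497
= 4.198 MPa

4.198


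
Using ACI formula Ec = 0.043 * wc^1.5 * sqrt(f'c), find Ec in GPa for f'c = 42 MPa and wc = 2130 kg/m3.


Ec = 0.043 * 2130^1.5 * sqrt(42) / 1000
= 27.39 GPa

27.39


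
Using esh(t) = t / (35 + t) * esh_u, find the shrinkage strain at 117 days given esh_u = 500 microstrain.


esh(117) = 117 / (35 + 117) * 500
= 117 / 152 * 500
= 384.9 microstrain

384.9


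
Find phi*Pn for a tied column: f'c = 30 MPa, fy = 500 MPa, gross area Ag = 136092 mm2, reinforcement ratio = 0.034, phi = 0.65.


Ast = rho * Ag = 0.034 * 136092 = 4627.128 mm2
phi*Pn = 0.65 * 0.80 * (0.85 * 30 * (136092 - 4627.128) + 500 * 4627.128) / 1000
= 2946.28 kN

2946.28


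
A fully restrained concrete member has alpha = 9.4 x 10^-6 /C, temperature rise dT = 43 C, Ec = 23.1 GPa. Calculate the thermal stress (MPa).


sigma = alpha * dT * Ec
= 9.4e-6 * 43 * 23.1 * 1000
= 9.337 MPa

9.337


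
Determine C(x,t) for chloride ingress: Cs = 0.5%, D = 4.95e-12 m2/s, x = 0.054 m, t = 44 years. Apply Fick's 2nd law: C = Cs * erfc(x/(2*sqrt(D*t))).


t_seconds = 44 * 365.25 * 24 * 3600 = 1388534400.0 s
arg = 0.054 / (2 * sqrt(4.95e-12 * 1388534400.0))
= 0.3257
erfc(0.3257) = 0.6451
C = 0.5 * 0.6451 = 0.3226%

0.3226


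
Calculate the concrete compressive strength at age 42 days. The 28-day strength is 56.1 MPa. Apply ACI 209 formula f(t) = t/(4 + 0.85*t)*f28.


f(42) = 42 / (4 + 0.85 * 42) * 56.1
= 42 / 39.7 * 56.1
= 59.35 MPa

59.35


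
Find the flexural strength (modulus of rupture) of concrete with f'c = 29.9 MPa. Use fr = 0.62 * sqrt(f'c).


fr = 0.62 * sqrt(29.9)
= 3.39 MPa

3.39


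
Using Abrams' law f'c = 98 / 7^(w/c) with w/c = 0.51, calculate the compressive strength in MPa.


f'c = 98 / 7^0.51
= 98 / 2.698
= 36.33 MPa

36.33


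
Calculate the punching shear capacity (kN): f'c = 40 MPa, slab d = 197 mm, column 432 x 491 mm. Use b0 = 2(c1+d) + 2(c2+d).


b0 = 2*(432 + 197) + 2*(491 + 197) = 2634 mm
Vc = 0.33 * sqrt(40) * 2634 * 197 / 1000
= 1082.99 kN

1082.99


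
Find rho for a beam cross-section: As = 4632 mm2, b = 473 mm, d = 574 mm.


rho = As / (b * d)
= 4632 / (473 * 574)
= 0.0171

0.0171


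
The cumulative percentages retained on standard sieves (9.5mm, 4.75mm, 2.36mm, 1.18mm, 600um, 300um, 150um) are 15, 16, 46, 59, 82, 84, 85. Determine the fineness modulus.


FM = sum(cumulative % retained) / 100
= 387 / 100
= 3.87

3.87


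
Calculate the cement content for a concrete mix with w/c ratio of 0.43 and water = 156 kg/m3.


Cement = water / (w/c)
= 156 / 0.43
= 362.8 kg/m3

362.8


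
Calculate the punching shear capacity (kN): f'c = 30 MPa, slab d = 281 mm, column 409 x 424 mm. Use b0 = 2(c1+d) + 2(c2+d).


b0 = 2*(409 + 281) + 2*(424 + 281) = 2790 mm
Vc = 0.33 * sqrt(30) * 2790 * 281 / 1000
= 1417.05 kN

1417.05


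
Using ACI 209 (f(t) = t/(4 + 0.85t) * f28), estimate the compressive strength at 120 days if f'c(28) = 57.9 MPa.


f(120) = 120 / (4 + 0.85 * 120) * 57.9
= 120 / 106.0 * 57.9
= 65.55 MPa

65.55


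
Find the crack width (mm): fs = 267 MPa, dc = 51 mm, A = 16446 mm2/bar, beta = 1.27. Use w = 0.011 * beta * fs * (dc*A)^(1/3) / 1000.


w = 0.011 * beta * fs * (dc * A)^(1/3) / 1000
= 0.011 * 1.27 * 267 * (51 * 16446)^(1/3) / 1000
= 0.352 mm

0.352


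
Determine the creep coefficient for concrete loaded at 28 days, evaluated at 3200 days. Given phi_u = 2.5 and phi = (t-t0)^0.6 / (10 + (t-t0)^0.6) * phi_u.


dt = 3200 - 28 = 3172
phi = 3172^0.6 / (10 + 3172^0.6) * 2.5
= 2.316

2.316


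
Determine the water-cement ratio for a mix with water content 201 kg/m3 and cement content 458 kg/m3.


w/c = water / cement
w/c = 201 / 458 = 0.439

0.439


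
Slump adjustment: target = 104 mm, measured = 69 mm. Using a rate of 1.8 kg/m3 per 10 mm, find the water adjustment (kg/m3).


Difference = 104 - 69 = 35 mm
Water adjustment = 35 * 1.8 / 10 = 6.3 kg/m3

6.3


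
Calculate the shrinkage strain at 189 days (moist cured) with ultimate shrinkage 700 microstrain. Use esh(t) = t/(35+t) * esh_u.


esh(189) = 189 / (35 + 189) * 700
= 189 / 224 * 700
= 590.6 microstrain

590.6


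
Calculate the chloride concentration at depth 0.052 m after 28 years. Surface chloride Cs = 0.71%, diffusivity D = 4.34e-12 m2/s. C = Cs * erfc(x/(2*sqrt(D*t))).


t_seconds = 28 * 365.25 * 24 * 3600 = 883612800.0 s
arg = 0.052 / (2 * sqrt(4.34e-12 * 883612800.0))
= 0.4199
erfc(0.4199) = 0.5527
C = 0.71 * 0.5527 = 0.3924%

0.3924


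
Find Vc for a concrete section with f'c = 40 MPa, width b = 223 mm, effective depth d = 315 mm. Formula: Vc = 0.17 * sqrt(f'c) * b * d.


Vc = 0.17 * sqrt(40) * 223 * 315 / 1000
= 75.53 kN

75.53


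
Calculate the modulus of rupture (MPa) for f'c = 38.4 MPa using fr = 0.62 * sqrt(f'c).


fr = 0.62 * sqrt(38.4)
= 3.842 MPa

3.842


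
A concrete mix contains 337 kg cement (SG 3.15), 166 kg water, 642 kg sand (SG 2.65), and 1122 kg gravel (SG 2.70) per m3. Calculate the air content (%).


Vol cement = 337 / (3.15 * 1000) = 0.106984 m3
Vol water = 166 / 1000 = 0.166 m3
Vol sand = 642 / (2.65 * 1000) = 0.242264 m3
Vol gravel = 1122 / (2.70 * 1000) = 0.415556 m3
Total solid + water volume = 0.930804 m3
Air = (1 - 0.930804) * 100 = 6.92%

6.92


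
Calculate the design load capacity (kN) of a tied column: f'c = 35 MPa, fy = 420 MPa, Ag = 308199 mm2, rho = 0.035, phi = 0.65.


Ast = rho * Ag = 0.035 * 308199 = 10786.965 mm2
phi*Pn = 0.65 * 0.80 * (0.85 * 35 * (308199 - 10786.965) + 420 * 10786.965) / 1000
= 6956.84 kN

6956.84


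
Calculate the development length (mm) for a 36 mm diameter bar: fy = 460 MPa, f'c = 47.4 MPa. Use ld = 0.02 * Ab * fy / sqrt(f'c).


Ab = pi * 36^2 / 4 = 1017.876 mm2
ld = 0.02 * 1017.876 * 460 / sqrt(47.4)
= 1360.2 mm

1360.2


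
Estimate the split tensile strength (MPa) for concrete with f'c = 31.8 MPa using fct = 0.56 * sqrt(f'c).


fct = 0.56 * sqrt(31.8)
= 0.56 * 5.639
= 3.158 MPa

3.158


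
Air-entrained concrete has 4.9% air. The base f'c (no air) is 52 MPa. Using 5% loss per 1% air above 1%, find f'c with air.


Strength loss = (4.9 - 1) * 5 = 19.5%
f'c = 52 * (1 - 19.5/100)
= 41.86 MPa

41.86


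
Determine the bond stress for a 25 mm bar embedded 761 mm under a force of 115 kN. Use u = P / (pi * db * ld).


u = P / (pi * db * ld)
= 115 * 1000 / (pi * 25 * 761)
= 1.924 MPa

1.924


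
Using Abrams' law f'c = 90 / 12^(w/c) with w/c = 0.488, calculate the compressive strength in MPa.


f'c = 90 / 12^0.488
= 90 / 3.362
= 26.77 MPa

26.77


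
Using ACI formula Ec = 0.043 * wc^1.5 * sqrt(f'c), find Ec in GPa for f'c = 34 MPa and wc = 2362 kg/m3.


Ec = 0.043 * 2362^1.5 * sqrt(34) / 1000
= 28.78 GPa

28.78


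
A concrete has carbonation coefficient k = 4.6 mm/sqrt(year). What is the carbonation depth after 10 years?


depth = k * sqrt(t)
= 4.6 * sqrt(10)
= 14.55 mm

14.55


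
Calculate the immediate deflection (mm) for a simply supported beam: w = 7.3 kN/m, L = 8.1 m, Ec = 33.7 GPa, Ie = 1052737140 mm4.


Convert: L = 8.1 m = 8100 mm, Ec = 33.7 GPa = 33700 MPa
delta = 5 * 7.3 * 8100^4 / (384 * 33700 * 1052737140)
= 11.53 mm

11.53


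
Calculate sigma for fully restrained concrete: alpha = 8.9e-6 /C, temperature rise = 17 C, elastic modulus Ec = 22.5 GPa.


sigma = alpha * dT * Ec
= 8.9e-6 * 17 * 22.5 * 1000
= 3.404 MPa

3.404


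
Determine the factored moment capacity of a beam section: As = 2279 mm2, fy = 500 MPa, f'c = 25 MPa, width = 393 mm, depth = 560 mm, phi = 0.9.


a = As * fy / (0.85 * f'c * b)
= 2279 * 500 / (0.85 * 25 * 393)
= 136.4466 mm
Mn = As * fy * (d - a/2) / 10^6
= 560.3795 kN-m
phi*Mn = 0.9 * 560.3795 = 504.34 kN-m

504.34


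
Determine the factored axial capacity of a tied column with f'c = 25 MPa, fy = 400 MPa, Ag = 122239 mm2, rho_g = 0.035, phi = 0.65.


Ast = rho * Ag = 0.035 * 122239 = 4278.365 mm2
phi*Pn = 0.65 * 0.80 * (0.85 * 25 * (122239 - 4278.365) + 400 * 4278.365) / 1000
= 2193.36 kN

2193.36


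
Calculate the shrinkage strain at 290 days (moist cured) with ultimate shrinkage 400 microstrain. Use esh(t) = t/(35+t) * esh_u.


esh(290) = 290 / (35 + 290) * 400
= 290 / 325 * 400
= 356.9 microstrain

356.9


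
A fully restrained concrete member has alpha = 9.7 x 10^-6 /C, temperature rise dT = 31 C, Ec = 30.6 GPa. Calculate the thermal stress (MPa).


sigma = alpha * dT * Ec
= 9.7e-6 * 31 * 30.6 * 1000
= 9.201 MPa

9.201


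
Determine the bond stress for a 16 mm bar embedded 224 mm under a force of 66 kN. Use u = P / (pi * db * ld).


u = P / (pi * db * ld)
= 66 * 1000 / (pi * 16 * 224)
= 5.862 MPa

5.862


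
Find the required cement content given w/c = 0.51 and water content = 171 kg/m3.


Cement = water / (w/c)
= 171 / 0.51
= 335.3 kg/m3

335.3


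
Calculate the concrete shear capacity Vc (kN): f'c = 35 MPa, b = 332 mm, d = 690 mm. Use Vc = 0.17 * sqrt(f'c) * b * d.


Vc = 0.17 * sqrt(35) * 332 * 690 / 1000
= 230.39 kN

230.39


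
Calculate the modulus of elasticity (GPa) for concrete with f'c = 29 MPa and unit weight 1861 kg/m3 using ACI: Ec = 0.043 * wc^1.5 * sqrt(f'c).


Ec = 0.043 * 1861^1.5 * sqrt(29) / 1000
= 18.59 GPa

18.59


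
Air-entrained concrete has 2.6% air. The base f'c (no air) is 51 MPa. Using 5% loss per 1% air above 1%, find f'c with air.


Strength loss = (2.6 - 1) * 5 = 8.0%
f'c = 51 * (1 - 8.0/100)
= 46.92 MPa

46.92


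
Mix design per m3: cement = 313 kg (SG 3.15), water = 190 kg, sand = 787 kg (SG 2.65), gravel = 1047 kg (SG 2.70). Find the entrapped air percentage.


Vol cement = 313 / (3.15 * 1000) = 0.099365 m3
Vol water = 190 / 1000 = 0.19 m3
Vol sand = 787 / (2.65 * 1000) = 0.296981 m3
Vol gravel = 1047 / (2.70 * 1000) = 0.387778 m3
Total solid + water volume = 0.974124 m3
Air = (1 - 0.974124) * 100 = 2.59%

2.59


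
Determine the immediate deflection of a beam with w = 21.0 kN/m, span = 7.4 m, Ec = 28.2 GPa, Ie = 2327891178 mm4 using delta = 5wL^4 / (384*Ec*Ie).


Convert: L = 7.4 m = 7400 mm, Ec = 28.2 GPa = 28200 MPa
delta = 5 * 21.0 * 7400^4 / (384 * 28200 * 2327891178)
= 12.49 mm

12.49


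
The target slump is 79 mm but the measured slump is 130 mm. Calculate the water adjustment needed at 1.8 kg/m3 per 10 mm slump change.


Difference = 79 - 130 = -51 mm
Water adjustment = -51 * 1.8 / 10 = -9.2 kg/m3

-9.2


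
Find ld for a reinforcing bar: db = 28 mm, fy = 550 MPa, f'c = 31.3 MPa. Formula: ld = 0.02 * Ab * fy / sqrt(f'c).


Ab = pi * 28^2 / 4 = 615.752 mm2
ld = 0.02 * 615.752 * 550 / sqrt(31.3)
= 1210.7 mm

1210.7


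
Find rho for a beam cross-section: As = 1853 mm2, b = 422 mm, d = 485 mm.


rho = As / (b * d)
= 1853 / (422 * 485)
= 0.0091

0.0091


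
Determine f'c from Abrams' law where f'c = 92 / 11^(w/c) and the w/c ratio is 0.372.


f'c = 92 / 11^0.372
= 92 / 2.44
= 37.7 MPa

37.7


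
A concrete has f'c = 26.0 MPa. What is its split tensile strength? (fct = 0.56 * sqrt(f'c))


fct = 0.56 * sqrt(26.0)
= 0.56 * 5.099
= 2.855 MPa

2.855


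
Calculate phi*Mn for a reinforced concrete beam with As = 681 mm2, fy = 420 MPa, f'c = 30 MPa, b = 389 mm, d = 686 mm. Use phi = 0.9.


a = As * fy / (0.85 * f'c * b)
= 681 * 420 / (0.85 * 30 * 389)
= 28.8341 mm
Mn = As * fy * (d - a/2) / 10^6
= 192.0862 kN-m
phi*Mn = 0.9 * 192.0862 = 172.88 kN-m

172.88


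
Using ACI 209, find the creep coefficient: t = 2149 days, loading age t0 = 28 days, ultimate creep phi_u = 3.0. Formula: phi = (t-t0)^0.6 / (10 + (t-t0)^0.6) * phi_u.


dt = 2149 - 28 = 2121
phi = 2121^0.6 / (10 + 2121^0.6) * 3.0
= 2.725

2.725


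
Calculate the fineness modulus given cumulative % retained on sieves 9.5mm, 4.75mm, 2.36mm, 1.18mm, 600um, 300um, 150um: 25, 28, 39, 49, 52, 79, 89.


FM = sum(cumulative % retained) / 100
= 361 / 100
= 3.61

3.61


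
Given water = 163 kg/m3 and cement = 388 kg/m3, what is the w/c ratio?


w/c = water / cement
w/c = 163 / 388 = 0.42

0.42


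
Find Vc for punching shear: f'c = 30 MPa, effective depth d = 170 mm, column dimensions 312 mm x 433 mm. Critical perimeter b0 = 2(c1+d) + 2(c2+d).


b0 = 2*(312 + 170) + 2*(433 + 170) = 2170 mm
Vc = 0.33 * sqrt(30) * 2170 * 170 / 1000
= 666.78 kN

666.78


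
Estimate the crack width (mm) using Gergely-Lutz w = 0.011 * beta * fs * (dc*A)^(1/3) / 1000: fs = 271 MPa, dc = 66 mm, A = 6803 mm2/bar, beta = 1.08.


w = 0.011 * beta * fs * (dc * A)^(1/3) / 1000
= 0.011 * 1.08 * 271 * (66 * 6803)^(1/3) / 1000
= 0.247 mm

0.247


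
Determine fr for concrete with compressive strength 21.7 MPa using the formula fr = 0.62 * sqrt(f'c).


fr = 0.62 * sqrt(21.7)
= 2.888 MPa

2.888


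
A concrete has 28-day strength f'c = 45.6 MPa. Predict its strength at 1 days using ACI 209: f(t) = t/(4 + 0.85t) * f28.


f(1) = 1 / (4 + 0.85 * 1) * 45.6
= 1 / 4.85 * 45.6
= 9.4 MPa

9.4


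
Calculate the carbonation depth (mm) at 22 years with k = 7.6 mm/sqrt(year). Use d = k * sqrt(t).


depth = k * sqrt(t)
= 7.6 * sqrt(22)
= 35.65 mm

35.65


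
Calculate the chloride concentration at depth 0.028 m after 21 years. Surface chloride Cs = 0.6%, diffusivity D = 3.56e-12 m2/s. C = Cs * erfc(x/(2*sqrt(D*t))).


t_seconds = 21 * 365.25 * 24 * 3600 = 662709600.0 s
arg = 0.028 / (2 * sqrt(3.56e-12 * 662709600.0))
= 0.2882
erfc(0.2882) = 0.6836
C = 0.6 * 0.6836 = 0.4101%

0.4101


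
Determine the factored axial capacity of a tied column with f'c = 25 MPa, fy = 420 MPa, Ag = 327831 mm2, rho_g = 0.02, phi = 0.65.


Ast = rho * Ag = 0.02 * 327831 = 6556.62 mm2
phi*Pn = 0.65 * 0.80 * (0.85 * 25 * (327831 - 6556.62) + 420 * 6556.62) / 1000
= 4982.05 kN

4982.05


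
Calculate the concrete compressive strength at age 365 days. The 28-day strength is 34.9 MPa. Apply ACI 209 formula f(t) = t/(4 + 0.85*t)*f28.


f(365) = 365 / (4 + 0.85 * 365) * 34.9
= 365 / 314.25 * 34.9
= 40.54 MPa

40.54


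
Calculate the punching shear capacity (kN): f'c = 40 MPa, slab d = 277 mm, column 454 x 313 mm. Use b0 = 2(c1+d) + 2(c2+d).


b0 = 2*(454 + 277) + 2*(313 + 277) = 2642 mm
Vc = 0.33 * sqrt(40) * 2642 * 277 / 1000
= 1527.41 kN

1527.41


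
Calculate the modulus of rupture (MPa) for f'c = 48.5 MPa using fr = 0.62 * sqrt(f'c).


fr = 0.62 * sqrt(48.5)
= 4.318 MPa

4.318


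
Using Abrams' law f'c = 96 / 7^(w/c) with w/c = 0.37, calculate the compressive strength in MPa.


f'c = 96 / 7^0.37
= 96 / 2.054
= 46.73 MPa

46.73


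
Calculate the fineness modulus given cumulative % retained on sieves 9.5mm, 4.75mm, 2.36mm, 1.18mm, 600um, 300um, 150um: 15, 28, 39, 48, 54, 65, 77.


FM = sum(cumulative % retained) / 100
= 326 / 100
= 3.26

3.26


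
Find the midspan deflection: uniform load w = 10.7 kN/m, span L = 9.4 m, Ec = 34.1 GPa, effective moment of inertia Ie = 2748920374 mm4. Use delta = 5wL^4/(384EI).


Convert: L = 9.4 m = 9400 mm, Ec = 34.1 GPa = 34100 MPa
delta = 5 * 10.7 * 9400^4 / (384 * 34100 * 2748920374)
= 11.6 mm

11.6


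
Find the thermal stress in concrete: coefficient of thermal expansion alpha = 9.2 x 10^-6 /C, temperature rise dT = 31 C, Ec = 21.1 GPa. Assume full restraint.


sigma = alpha * dT * Ec
= 9.2e-6 * 31 * 21.1 * 1000
= 6.018 MPa

6.018


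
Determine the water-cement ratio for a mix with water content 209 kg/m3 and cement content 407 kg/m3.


w/c = water / cement
w/c = 209 / 407 = 0.514

0.514


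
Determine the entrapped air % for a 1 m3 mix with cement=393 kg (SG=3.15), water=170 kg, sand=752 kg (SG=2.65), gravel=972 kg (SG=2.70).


Vol cement = 393 / (3.15 * 1000) = 0.124762 m3
Vol water = 170 / 1000 = 0.17 m3
Vol sand = 752 / (2.65 * 1000) = 0.283774 m3
Vol gravel = 972 / (2.70 * 1000) = 0.36 m3
Total solid + water volume = 0.938535 m3
Air = (1 - 0.938535) * 100 = 6.15%

6.15


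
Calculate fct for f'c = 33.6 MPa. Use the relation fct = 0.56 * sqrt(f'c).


fct = 0.56 * sqrt(33.6)
= 0.56 * 5.797
= 3.246 MPa

3.246


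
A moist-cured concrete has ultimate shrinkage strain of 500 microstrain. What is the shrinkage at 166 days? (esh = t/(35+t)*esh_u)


esh(166) = 166 / (35 + 166) * 500
= 166 / 201 * 500
= 412.9 microstrain

412.9


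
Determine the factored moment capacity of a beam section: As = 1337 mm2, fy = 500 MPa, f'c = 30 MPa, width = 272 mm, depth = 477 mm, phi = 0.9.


a = As * fy / (0.85 * f'c * b)
= 1337 * 500 / (0.85 * 30 * 272)
= 96.3812 mm
Mn = As * fy * (d - a/2) / 10^6
= 286.6591 kN-m
phi*Mn = 0.9 * 286.6591 = 257.99 kN-m

257.99


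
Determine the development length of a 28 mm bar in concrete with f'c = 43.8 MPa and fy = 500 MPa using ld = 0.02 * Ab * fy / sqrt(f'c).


Ab = pi * 28^2 / 4 = 615.752 mm2
ld = 0.02 * 615.752 * 500 / sqrt(43.8)
= 930.4 mm

930.4


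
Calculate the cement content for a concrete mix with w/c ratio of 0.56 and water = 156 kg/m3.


Cement = water / (w/c)
= 156 / 0.56
= 278.6 kg/m3

278.6


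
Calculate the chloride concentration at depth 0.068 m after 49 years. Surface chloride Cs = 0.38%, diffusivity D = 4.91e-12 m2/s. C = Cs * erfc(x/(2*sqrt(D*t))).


t_seconds = 49 * 365.25 * 24 * 3600 = 1546322400.0 s
arg = 0.068 / (2 * sqrt(4.91e-12 * 1546322400.0))
= 0.3902
erfc(0.3902) = 0.5811
C = 0.38 * 0.5811 = 0.2208%

0.2208


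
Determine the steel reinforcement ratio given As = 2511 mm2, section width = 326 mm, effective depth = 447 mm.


rho = As / (b * d)
= 2511 / (326 * 447)
= 0.0172

0.0172


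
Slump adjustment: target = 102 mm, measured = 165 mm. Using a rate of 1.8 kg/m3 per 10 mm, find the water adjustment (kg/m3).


Difference = 102 - 165 = -63 mm
Water adjustment = -63 * 1.8 / 10 = -11.3 kg/m3

-11.3


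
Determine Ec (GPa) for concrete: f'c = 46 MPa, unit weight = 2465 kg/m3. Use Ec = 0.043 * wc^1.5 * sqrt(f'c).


Ec = 0.043 * 2465^1.5 * sqrt(46) / 1000
= 35.69 GPa

35.69


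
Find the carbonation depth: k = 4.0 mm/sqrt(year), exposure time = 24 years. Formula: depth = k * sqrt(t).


depth = k * sqrt(t)
= 4.0 * sqrt(24)
= 19.6 mm

19.6


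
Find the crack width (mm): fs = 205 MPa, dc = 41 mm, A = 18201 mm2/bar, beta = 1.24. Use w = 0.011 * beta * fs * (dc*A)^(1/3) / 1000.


w = 0.011 * beta * fs * (dc * A)^(1/3) / 1000
= 0.011 * 1.24 * 205 * (41 * 18201)^(1/3) / 1000
= 0.254 mm

0.254


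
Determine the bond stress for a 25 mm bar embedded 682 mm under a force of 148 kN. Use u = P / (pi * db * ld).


u = P / (pi * db * ld)
= 148 * 1000 / (pi * 25 * 682)
= 2.763 MPa

2.763


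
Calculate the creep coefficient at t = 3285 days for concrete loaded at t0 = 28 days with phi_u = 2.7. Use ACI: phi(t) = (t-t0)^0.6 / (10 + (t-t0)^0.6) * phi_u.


dt = 3285 - 28 = 3257
phi = 3257^0.6 / (10 + 3257^0.6) * 2.7
= 2.505

2.505


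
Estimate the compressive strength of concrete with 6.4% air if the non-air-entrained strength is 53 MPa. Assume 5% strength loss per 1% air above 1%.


Strength loss = (6.4 - 1) * 5 = 27.0%
f'c = 53 * (1 - 27.0/100)
= 38.69 MPa

38.69


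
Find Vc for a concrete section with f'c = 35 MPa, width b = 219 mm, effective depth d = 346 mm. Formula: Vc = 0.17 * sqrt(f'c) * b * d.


Vc = 0.17 * sqrt(35) * 219 * 346 / 1000
= 76.21 kN

76.21


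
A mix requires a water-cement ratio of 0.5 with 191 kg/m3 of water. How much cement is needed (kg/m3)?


Cement = water / (w/c)
= 191 / 0.5
= 382.0 kg/m3

382.0


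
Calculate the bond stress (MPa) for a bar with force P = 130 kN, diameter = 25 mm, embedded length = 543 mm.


u = P / (pi * db * ld)
= 130 * 1000 / (pi * 25 * 543)
= 3.048 MPa

3.048


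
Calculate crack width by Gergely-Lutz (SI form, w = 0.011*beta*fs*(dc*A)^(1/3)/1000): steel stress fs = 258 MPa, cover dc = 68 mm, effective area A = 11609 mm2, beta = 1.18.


w = 0.011 * beta * fs * (dc * A)^(1/3) / 1000
= 0.011 * 1.18 * 258 * (68 * 11609)^(1/3) / 1000
= 0.31 mm

0.31


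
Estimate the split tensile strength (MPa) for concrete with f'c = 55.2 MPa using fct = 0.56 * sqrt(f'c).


fct = 0.56 * sqrt(55.2)
= 0.56 * 7.43
= 4.161 MPa

4.161


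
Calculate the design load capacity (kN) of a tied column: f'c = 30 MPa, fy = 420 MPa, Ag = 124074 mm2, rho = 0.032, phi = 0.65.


Ast = rho * Ag = 0.032 * 124074 = 3970.368 mm2
phi*Pn = 0.65 * 0.80 * (0.85 * 30 * (124074 - 3970.368) + 420 * 3970.368) / 1000
= 2459.7 kN

2459.7


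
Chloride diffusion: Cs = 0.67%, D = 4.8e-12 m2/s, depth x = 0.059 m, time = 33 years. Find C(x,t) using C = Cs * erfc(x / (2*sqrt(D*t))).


t_seconds = 33 * 365.25 * 24 * 3600 = 1041400800.0 s
arg = 0.059 / (2 * sqrt(4.8e-12 * 1041400800.0))
= 0.4172
erfc(0.4172) = 0.5551
C = 0.67 * 0.5551 = 0.3719%

0.3719


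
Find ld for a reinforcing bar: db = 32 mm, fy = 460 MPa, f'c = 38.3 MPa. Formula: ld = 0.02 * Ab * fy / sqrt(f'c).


Ab = pi * 32^2 / 4 = 804.248 mm2
ld = 0.02 * 804.248 * 460 / sqrt(38.3)
= 1195.6 mm

1195.6


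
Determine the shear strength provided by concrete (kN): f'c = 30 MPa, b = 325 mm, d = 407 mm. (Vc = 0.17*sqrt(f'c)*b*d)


Vc = 0.17 * sqrt(30) * 325 * 407 / 1000
= 123.17 kN

123.17


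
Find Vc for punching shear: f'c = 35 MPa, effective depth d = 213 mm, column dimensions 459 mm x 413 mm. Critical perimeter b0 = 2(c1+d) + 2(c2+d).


b0 = 2*(459 + 213) + 2*(413 + 213) = 2596 mm
Vc = 0.33 * sqrt(35) * 2596 * 213 / 1000
= 1079.52 kN

1079.52


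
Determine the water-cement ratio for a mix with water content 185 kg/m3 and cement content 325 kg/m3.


w/c = water / cement
w/c = 185 / 325 = 0.569

0.569


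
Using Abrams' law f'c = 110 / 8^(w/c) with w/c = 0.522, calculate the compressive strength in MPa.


f'c = 110 / 8^0.522
= 110 / 2.961
= 37.15 MPa

37.15


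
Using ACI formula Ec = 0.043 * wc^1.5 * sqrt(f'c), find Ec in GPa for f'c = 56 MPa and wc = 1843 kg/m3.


Ec = 0.043 * 1843^1.5 * sqrt(56) / 1000
= 25.46 GPa

25.46


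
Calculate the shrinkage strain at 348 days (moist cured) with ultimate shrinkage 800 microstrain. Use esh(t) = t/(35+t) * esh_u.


esh(348) = 348 / (35 + 348) * 800
= 348 / 383 * 800
= 726.9 microstrain

726.9


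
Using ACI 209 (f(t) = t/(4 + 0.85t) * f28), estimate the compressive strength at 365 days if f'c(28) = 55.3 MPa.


f(365) = 365 / (4 + 0.85 * 365) * 55.3
= 365 / 314.25 * 55.3
= 64.23 MPa

64.23


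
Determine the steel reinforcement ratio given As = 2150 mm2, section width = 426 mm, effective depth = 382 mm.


rho = As / (b * d)
= 2150 / (426 * 382)
= 0.0132

0.0132


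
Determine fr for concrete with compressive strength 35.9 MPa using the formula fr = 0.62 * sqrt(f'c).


fr = 0.62 * sqrt(35.9)
= 3.715 MPa

3.715


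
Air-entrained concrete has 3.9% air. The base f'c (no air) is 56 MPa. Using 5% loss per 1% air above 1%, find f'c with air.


Strength loss = (3.9 - 1) * 5 = 14.5%
f'c = 56 * (1 - 14.5/100)
= 47.88 MPa

47.88


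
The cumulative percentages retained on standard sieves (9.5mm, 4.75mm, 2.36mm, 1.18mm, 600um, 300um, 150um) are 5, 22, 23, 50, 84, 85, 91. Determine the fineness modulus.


FM = sum(cumulative % retained) / 100
= 360 / 100
= 3.6

3.6


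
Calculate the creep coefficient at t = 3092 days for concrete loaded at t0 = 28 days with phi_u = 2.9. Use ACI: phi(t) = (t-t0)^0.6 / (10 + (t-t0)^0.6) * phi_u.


dt = 3092 - 28 = 3064
phi = 3064^0.6 / (10 + 3064^0.6) * 2.9
= 2.683

2.683


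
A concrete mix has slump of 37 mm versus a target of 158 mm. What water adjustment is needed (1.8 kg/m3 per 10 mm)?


Difference = 158 - 37 = 121 mm
Water adjustment = 121 * 1.8 / 10 = 21.8 kg/m3

21.8


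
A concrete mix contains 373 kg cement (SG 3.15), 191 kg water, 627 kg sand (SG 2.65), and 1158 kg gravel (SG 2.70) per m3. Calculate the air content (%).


Vol cement = 373 / (3.15 * 1000) = 0.118413 m3
Vol water = 191 / 1000 = 0.191 m3
Vol sand = 627 / (2.65 * 1000) = 0.236604 m3
Vol gravel = 1158 / (2.70 * 1000) = 0.428889 m3
Total solid + water volume = 0.974905 m3
Air = (1 - 0.974905) * 100 = 2.51%

2.51


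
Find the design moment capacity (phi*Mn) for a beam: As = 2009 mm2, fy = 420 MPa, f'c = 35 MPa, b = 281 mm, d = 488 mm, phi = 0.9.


a = As * fy / (0.85 * f'c * b)
= 2009 * 420 / (0.85 * 35 * 281)
= 100.9336 mm
Mn = As * fy * (d - a/2) / 10^6
= 369.1817 kN-m
phi*Mn = 0.9 * 369.1817 = 332.26 kN-m

332.26


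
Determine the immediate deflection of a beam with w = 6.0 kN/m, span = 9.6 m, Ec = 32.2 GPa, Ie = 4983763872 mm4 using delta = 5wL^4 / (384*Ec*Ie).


Convert: L = 9.6 m = 9600 mm, Ec = 32.2 GPa = 32200 MPa
delta = 5 * 6.0 * 9600^4 / (384 * 32200 * 4983763872)
= 4.13 mm

4.13


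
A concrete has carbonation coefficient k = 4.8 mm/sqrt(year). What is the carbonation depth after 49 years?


depth = k * sqrt(t)
= 4.8 * sqrt(49)
= 33.6 mm

33.6


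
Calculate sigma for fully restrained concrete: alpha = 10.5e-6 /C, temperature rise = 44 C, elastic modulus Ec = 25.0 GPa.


sigma = alpha * dT * Ec
= 10.5e-6 * 44 * 25.0 * 1000
= 11.55 MPa

11.55


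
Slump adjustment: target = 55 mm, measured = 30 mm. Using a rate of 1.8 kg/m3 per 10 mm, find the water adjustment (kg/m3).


Difference = 55 - 30 = 25 mm
Water adjustment = 25 * 1.8 / 10 = 4.5 kg/m3

4.5


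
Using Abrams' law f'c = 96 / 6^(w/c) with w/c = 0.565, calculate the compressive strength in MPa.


f'c = 96 / 6^0.565
= 96 / 2.752
= 34.88 MPa

34.88


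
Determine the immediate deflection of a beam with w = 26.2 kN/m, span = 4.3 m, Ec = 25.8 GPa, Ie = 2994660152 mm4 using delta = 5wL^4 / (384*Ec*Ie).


Convert: L = 4.3 m = 4300 mm, Ec = 25.8 GPa = 25800 MPa
delta = 5 * 26.2 * 4300^4 / (384 * 25800 * 2994660152)
= 1.51 mm

1.51


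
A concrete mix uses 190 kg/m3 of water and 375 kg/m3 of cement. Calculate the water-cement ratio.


w/c = water / cement
w/c = 190 / 375 = 0.507

0.507


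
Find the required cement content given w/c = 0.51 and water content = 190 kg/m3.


Cement = water / (w/c)
= 190 / 0.51
= 372.5 kg/m3

372.5


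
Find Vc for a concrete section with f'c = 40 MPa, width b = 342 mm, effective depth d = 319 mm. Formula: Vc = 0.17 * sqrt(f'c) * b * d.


Vc = 0.17 * sqrt(40) * 342 * 319 / 1000
= 117.3 kN

117.3


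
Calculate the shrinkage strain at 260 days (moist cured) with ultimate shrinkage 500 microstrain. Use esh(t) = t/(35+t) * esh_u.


esh(260) = 260 / (35 + 260) * 500
= 260 / 295 * 500
= 440.7 microstrain

440.7


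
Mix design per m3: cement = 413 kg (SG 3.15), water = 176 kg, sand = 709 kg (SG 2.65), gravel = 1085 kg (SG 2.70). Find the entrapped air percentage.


Vol cement = 413 / (3.15 * 1000) = 0.131111 m3
Vol water = 176 / 1000 = 0.176 m3
Vol sand = 709 / (2.65 * 1000) = 0.267547 m3
Vol gravel = 1085 / (2.70 * 1000) = 0.401852 m3
Total solid + water volume = 0.97651 m3
Air = (1 - 0.97651) * 100 = 2.35%

2.35


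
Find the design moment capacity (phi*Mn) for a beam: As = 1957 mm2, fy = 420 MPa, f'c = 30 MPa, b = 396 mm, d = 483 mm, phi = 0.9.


a = As * fy / (0.85 * f'c * b)
= 1957 * 420 / (0.85 * 30 * 396)
= 81.3963 mm
Mn = As * fy * (d - a/2) / 10^6
= 363.5456 kN-m
phi*Mn = 0.9 * 363.5456 = 327.19 kN-m

327.19


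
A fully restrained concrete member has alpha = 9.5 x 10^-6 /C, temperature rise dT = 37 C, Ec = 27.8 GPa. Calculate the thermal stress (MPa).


sigma = alpha * dT * Ec
= 9.5e-6 * 37 * 27.8 * 1000
= 9.772 MPa

9.772


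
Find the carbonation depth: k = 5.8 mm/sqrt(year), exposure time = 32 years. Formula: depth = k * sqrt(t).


depth = k * sqrt(t)
= 5.8 * sqrt(32)
= 32.81 mm

32.81


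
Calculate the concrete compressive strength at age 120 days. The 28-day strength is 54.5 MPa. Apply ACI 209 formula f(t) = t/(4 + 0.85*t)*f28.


f(120) = 120 / (4 + 0.85 * 120) * 54.5
= 120 / 106.0 * 54.5
= 61.7 MPa

61.7


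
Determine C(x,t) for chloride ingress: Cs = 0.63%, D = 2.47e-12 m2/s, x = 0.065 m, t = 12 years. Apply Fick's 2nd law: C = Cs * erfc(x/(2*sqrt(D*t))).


t_seconds = 12 * 365.25 * 24 * 3600 = 378691200.0 s
arg = 0.065 / (2 * sqrt(2.47e-12 * 378691200.0))
= 1.0627
erfc(1.0627) = 0.1329
C = 0.63 * 0.1329 = 0.0837%

0.0837


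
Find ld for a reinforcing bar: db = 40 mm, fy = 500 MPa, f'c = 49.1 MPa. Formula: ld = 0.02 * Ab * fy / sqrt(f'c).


Ab = pi * 40^2 / 4 = 1256.637 mm2
ld = 0.02 * 1256.637 * 500 / sqrt(49.1)
= 1793.4 mm

1793.4


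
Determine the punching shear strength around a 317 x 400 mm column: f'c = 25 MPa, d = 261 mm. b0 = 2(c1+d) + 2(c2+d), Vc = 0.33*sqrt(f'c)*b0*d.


b0 = 2*(317 + 261) + 2*(400 + 261) = 2478 mm
Vc = 0.33 * sqrt(25) * 2478 * 261 / 1000
= 1067.15 kN

1067.15


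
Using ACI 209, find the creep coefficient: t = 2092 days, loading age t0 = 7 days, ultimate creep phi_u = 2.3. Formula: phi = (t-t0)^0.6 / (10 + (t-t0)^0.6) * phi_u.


dt = 2092 - 7 = 2085
phi = 2085^0.6 / (10 + 2085^0.6) * 2.3
= 2.087

2.087


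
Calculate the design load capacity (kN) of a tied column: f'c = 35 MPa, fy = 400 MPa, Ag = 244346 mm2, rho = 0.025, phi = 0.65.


Ast = rho * Ag = 0.025 * 244346 = 6108.65 mm2
phi*Pn = 0.65 * 0.80 * (0.85 * 35 * (244346 - 6108.65) + 400 * 6108.65) / 1000
= 4956.13 kN

4956.13


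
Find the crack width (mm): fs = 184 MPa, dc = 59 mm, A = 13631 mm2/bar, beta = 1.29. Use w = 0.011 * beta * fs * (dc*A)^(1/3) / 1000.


w = 0.011 * beta * fs * (dc * A)^(1/3) / 1000
= 0.011 * 1.29 * 184 * (59 * 13631)^(1/3) / 1000
= 0.243 mm

0.243


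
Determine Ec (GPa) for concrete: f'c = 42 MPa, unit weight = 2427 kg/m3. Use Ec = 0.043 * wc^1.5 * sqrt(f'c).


Ec = 0.043 * 2427^1.5 * sqrt(42) / 1000
= 33.32 GPa

33.32


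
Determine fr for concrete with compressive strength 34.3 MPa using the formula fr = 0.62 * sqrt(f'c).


fr = 0.62 * sqrt(34.3)
= 3.631 MPa

3.631


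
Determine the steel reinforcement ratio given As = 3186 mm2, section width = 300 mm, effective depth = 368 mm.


rho = As / (b * d)
= 3186 / (300 * 368)
= 0.0289

0.0289


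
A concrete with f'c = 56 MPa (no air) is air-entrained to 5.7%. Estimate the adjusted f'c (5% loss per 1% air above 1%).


Strength loss = (5.7 - 1) * 5 = 23.5%
f'c = 56 * (1 - 23.5/100)
= 42.84 MPa

42.84


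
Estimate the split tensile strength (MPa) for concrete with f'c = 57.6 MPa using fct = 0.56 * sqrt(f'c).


fct = 0.56 * sqrt(57.6)
= 0.56 * 7.589
= 4.25 MPa

4.25


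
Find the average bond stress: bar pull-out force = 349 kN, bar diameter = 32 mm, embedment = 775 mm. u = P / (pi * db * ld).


u = P / (pi * db * ld)
= 349 * 1000 / (pi * 32 * 775)
= 4.479 MPa

4.479


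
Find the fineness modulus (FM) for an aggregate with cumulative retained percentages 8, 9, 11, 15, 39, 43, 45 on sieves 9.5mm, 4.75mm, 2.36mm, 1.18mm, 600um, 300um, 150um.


FM = sum(cumulative % retained) / 100
= 170 / 100
= 1.7

1.7


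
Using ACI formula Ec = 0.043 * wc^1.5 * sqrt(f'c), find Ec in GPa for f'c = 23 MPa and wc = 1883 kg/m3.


Ec = 0.043 * 1883^1.5 * sqrt(23) / 1000
= 16.85 GPa

16.85


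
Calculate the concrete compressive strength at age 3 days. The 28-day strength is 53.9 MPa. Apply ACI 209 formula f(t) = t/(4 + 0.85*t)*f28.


f(3) = 3 / (4 + 0.85 * 3) * 53.9
= 3 / 6.55 * 53.9
= 24.69 MPa

24.69


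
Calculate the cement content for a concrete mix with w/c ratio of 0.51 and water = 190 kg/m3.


Cement = water / (w/c)
= 190 / 0.51
= 372.5 kg/m3

372.5


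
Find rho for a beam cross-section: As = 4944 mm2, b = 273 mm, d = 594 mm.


rho = As / (b * d)
= 4944 / (273 * 594)
= 0.0305

0.0305


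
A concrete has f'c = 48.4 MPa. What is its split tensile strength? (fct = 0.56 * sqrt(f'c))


fct = 0.56 * sqrt(48.4)
= 0.56 * 6.957
= 3.896 MPa

3.896


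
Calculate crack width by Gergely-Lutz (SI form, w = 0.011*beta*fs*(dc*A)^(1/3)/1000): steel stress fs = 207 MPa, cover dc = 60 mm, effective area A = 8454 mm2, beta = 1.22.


w = 0.011 * beta * fs * (dc * A)^(1/3) / 1000
= 0.011 * 1.22 * 207 * (60 * 8454)^(1/3) / 1000
= 0.222 mm

0.222


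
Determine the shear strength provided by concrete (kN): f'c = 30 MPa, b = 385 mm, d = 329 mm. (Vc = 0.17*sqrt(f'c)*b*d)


Vc = 0.17 * sqrt(30) * 385 * 329 / 1000
= 117.94 kN

117.94
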